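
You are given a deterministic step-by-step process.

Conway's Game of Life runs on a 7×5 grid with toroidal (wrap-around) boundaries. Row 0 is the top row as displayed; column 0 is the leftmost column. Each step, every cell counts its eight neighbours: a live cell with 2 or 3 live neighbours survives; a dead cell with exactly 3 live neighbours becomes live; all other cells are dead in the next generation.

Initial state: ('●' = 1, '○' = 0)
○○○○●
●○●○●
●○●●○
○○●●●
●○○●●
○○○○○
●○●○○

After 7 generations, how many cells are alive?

13

step 0: ○○○○●
●○●○●
●○●●○
○○●●●
●○○●●
○○○○○
●○●○○
step 1: ○○○○●
●○●○○
●○○○○
○○○○○
●○●○○
●●○●○
○○○○○
step 2: ○○○○○
●●○○●
○●○○○
○●○○○
●○●○●
●●●○●
●○○○●
step 3: ○●○○○
●●○○○
○●●○○
○●●○○
○○●○●
○○●○○
○○○●●
step 4: ○●●○●
●○○○○
○○○○○
●○○○○
○○●○○
○○●○●
○○●●○
step 5: ●●●○●
●●○○○
○○○○○
○○○○○
○●○●○
○●●○○
●○○○●
step 6: ○○●●○
○○●○●
○○○○○
○○○○○
○●○○○
○●●●●
○○○○●
step 7: ○○●○●
○○●○○
○○○○○
○○○○○
●●○●○
○●●●●
●●○○●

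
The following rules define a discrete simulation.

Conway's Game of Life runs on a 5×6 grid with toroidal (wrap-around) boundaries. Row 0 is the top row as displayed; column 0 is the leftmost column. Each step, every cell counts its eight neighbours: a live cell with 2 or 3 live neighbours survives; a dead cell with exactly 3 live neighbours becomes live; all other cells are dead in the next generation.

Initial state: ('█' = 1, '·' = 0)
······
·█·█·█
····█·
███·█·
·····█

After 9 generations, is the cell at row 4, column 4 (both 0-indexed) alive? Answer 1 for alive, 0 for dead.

1

[0] ······
·█·█·█
····█·
███·█·
·····█
[1] █···█·
····█·
····█·
██·██·
██···█
[2] ██··█·
···██·
····█·
·████·
··██··
[3] ·█··██
···██·
·····█
·█··█·
█····█
[4] ···█··
█··█··
···█·█
····█·
·█····
[5] ··█···
··██··
···█·█
····█·
······
[6] ··██··
··███·
··██··
····█·
······
[7] ··█·█·
·█··█·
··█···
···█··
···█··
[8] ··█·█·
·██···
··██··
··██··
··███·
[9] ····█·
·█····
······
·█····
·█··█·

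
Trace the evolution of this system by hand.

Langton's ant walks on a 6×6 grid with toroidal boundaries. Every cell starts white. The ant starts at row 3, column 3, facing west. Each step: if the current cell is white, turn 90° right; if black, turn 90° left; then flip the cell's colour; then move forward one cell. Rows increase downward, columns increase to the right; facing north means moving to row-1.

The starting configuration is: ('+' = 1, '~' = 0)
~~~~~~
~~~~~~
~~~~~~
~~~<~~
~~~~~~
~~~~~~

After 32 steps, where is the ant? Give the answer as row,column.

5,5

[0] ~~~~~~
~~~~~~
~~~~~~
~~~<~~
~~~~~~
~~~~~~
[1] ~~~~~~
~~~~~~
~~~^~~
~~~+~~
~~~~~~
~~~~~~
[2] ~~~~~~
~~~~~~
~~~+>~
~~~+~~
~~~~~~
~~~~~~
[3] ~~~~~~
~~~~~~
~~~++~
~~~+v~
~~~~~~
~~~~~~
[4] ~~~~~~
~~~~~~
~~~++~
~~~<+~
~~~~~~
~~~~~~
[5] ~~~~~~
~~~~~~
~~~++~
~~~~+~
~~~v~~
~~~~~~
[6] ~~~~~~
~~~~~~
~~~++~
~~~~+~
~~<+~~
~~~~~~
[7] ~~~~~~
~~~~~~
~~~++~
~~^~+~
~~++~~
~~~~~~
[8] ~~~~~~
~~~~~~
~~~++~
~~+>+~
~~++~~
~~~~~~
[9] ~~~~~~
~~~~~~
~~~++~
~~+++~
~~+v~~
~~~~~~
[10] ~~~~~~
~~~~~~
~~~++~
~~+++~
~~+~>~
~~~~~~
[11] ~~~~~~
~~~~~~
~~~++~
~~+++~
~~+~+~
~~~~v~
[12] ~~~~~~
~~~~~~
~~~++~
~~+++~
~~+~+~
~~~<+~
[13] ~~~~~~
~~~~~~
~~~++~
~~+++~
~~+^+~
~~~++~
[14] ~~~~~~
~~~~~~
~~~++~
~~+++~
~~++>~
~~~++~
[15] ~~~~~~
~~~~~~
~~~++~
~~++^~
~~++~~
~~~++~
[16] ~~~~~~
~~~~~~
~~~++~
~~+<~~
~~++~~
~~~++~
[17] ~~~~~~
~~~~~~
~~~++~
~~+~~~
~~+v~~
~~~++~
[18] ~~~~~~
~~~~~~
~~~++~
~~+~~~
~~+~>~
~~~++~
[19] ~~~~~~
~~~~~~
~~~++~
~~+~~~
~~+~+~
~~~+v~
[20] ~~~~~~
~~~~~~
~~~++~
~~+~~~
~~+~+~
~~~+~>
[21] ~~~~~v
~~~~~~
~~~++~
~~+~~~
~~+~+~
~~~+~+
[22] ~~~~<+
~~~~~~
~~~++~
~~+~~~
~~+~+~
~~~+~+
[23] ~~~~++
~~~~~~
~~~++~
~~+~~~
~~+~+~
~~~+^+
[24] ~~~~++
~~~~~~
~~~++~
~~+~~~
~~+~+~
~~~++>
[25] ~~~~++
~~~~~~
~~~++~
~~+~~~
~~+~+^
~~~++~
[26] ~~~~++
~~~~~~
~~~++~
~~+~~~
>~+~++
~~~++~
[27] ~~~~++
~~~~~~
~~~++~
~~+~~~
+~+~++
v~~++~
[28] ~~~~++
~~~~~~
~~~++~
~~+~~~
+~+~++
+~~++<
[29] ~~~~++
~~~~~~
~~~++~
~~+~~~
+~+~+^
+~~+++
[30] ~~~~++
~~~~~~
~~~++~
~~+~~~
+~+~<~
+~~+++
[31] ~~~~++
~~~~~~
~~~++~
~~+~~~
+~+~~~
+~~+v+
[32] ~~~~++
~~~~~~
~~~++~
~~+~~~
+~+~~~
+~~+~>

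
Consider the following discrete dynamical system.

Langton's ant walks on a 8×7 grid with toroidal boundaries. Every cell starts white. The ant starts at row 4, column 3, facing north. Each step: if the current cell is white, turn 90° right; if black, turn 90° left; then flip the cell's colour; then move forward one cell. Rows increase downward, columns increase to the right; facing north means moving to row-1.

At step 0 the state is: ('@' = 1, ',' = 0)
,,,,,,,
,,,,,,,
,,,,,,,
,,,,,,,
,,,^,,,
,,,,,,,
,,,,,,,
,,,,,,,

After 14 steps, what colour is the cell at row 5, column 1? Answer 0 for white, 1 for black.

step 0: ,,,,,,,
,,,,,,,
,,,,,,,
,,,,,,,
,,,^,,,
,,,,,,,
,,,,,,,
,,,,,,,
step 1: ,,,,,,,
,,,,,,,
,,,,,,,
,,,,,,,
,,,@>,,
,,,,,,,
,,,,,,,
,,,,,,,
step 2: ,,,,,,,
,,,,,,,
,,,,,,,
,,,,,,,
,,,@@,,
,,,,v,,
,,,,,,,
,,,,,,,
step 3: ,,,,,,,
,,,,,,,
,,,,,,,
,,,,,,,
,,,@@,,
,,,<@,,
,,,,,,,
,,,,,,,
step 4: ,,,,,,,
,,,,,,,
,,,,,,,
,,,,,,,
,,,^@,,
,,,@@,,
,,,,,,,
,,,,,,,
step 5: ,,,,,,,
,,,,,,,
,,,,,,,
,,,,,,,
,,<,@,,
,,,@@,,
,,,,,,,
,,,,,,,
step 6: ,,,,,,,
,,,,,,,
,,,,,,,
,,^,,,,
,,@,@,,
,,,@@,,
,,,,,,,
,,,,,,,
step 7: ,,,,,,,
,,,,,,,
,,,,,,,
,,@>,,,
,,@,@,,
,,,@@,,
,,,,,,,
,,,,,,,
step 8: ,,,,,,,
,,,,,,,
,,,,,,,
,,@@,,,
,,@v@,,
,,,@@,,
,,,,,,,
,,,,,,,
step 9: ,,,,,,,
,,,,,,,
,,,,,,,
,,@@,,,
,,<@@,,
,,,@@,,
,,,,,,,
,,,,,,,
step 10: ,,,,,,,
,,,,,,,
,,,,,,,
,,@@,,,
,,,@@,,
,,v@@,,
,,,,,,,
,,,,,,,
step 11: ,,,,,,,
,,,,,,,
,,,,,,,
,,@@,,,
,,,@@,,
,<@@@,,
,,,,,,,
,,,,,,,
step 12: ,,,,,,,
,,,,,,,
,,,,,,,
,,@@,,,
,^,@@,,
,@@@@,,
,,,,,,,
,,,,,,,
step 13: ,,,,,,,
,,,,,,,
,,,,,,,
,,@@,,,
,@>@@,,
,@@@@,,
,,,,,,,
,,,,,,,
step 14: ,,,,,,,
,,,,,,,
,,,,,,,
,,@@,,,
,@@@@,,
,@v@@,,
,,,,,,,
,,,,,,,

1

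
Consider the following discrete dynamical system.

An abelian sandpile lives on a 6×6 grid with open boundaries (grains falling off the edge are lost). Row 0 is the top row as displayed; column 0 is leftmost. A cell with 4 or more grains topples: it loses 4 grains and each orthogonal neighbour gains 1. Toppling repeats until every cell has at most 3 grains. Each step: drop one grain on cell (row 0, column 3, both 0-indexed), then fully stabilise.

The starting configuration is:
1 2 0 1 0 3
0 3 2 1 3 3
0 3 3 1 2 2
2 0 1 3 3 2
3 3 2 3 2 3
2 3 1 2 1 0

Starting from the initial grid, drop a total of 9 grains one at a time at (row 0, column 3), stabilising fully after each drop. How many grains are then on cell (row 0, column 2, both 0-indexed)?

0) 1 2 0 1 0 3
0 3 2 1 3 3
0 3 3 1 2 2
2 0 1 3 3 2
3 3 2 3 2 3
2 3 1 2 1 0
1) 1 2 0 2 0 3
0 3 2 1 3 3
0 3 3 1 2 2
2 0 1 3 3 2
3 3 2 3 2 3
2 3 1 2 1 0
2) 1 2 0 3 0 3
0 3 2 1 3 3
0 3 3 1 2 2
2 0 1 3 3 2
3 3 2 3 2 3
2 3 1 2 1 0
3) 1 2 1 0 1 3
0 3 2 2 3 3
0 3 3 1 2 2
2 0 1 3 3 2
3 3 2 3 2 3
2 3 1 2 1 0
4) 1 2 1 1 1 3
0 3 2 2 3 3
0 3 3 1 2 2
2 0 1 3 3 2
3 3 2 3 2 3
2 3 1 2 1 0
5) 1 2 1 2 1 3
0 3 2 2 3 3
0 3 3 1 2 2
2 0 1 3 3 2
3 3 2 3 2 3
2 3 1 2 1 0
6) 1 2 1 3 1 3
0 3 2 2 3 3
0 3 3 1 2 2
2 0 1 3 3 2
3 3 2 3 2 3
2 3 1 2 1 0
7) 1 2 2 0 2 3
0 3 2 3 3 3
0 3 3 1 2 2
2 0 1 3 3 2
3 3 2 3 2 3
2 3 1 2 1 0
8) 1 2 2 1 2 3
0 3 2 3 3 3
0 3 3 1 2 2
2 0 1 3 3 2
3 3 2 3 2 3
2 3 1 2 1 0
9) 1 2 2 2 2 3
0 3 2 3 3 3
0 3 3 1 2 2
2 0 1 3 3 2
3 3 2 3 2 3
2 3 1 2 1 0

2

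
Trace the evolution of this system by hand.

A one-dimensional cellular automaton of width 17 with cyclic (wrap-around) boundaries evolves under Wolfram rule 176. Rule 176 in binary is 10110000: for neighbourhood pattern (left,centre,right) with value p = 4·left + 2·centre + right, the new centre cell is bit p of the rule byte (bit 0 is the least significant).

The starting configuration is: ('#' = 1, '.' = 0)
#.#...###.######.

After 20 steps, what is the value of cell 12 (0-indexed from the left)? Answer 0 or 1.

t=0: #.#...###.######.
t=1: .#.#...#.#.####.#
t=2: #.#.#...#.#.##.#.
t=3: .#.#.#...#.#..#.#
t=4: #.#.#.#...#.#..#.
t=5: .#.#.#.#...#.#..#
t=6: #.#.#.#.#...#.#..
t=7: .#.#.#.#.#...#.#.
t=8: ..#.#.#.#.#...#.#
t=9: #..#.#.#.#.#...#.
t=10: .#..#.#.#.#.#...#
t=11: #.#..#.#.#.#.#...
t=12: .#.#..#.#.#.#.#..
t=13: ..#.#..#.#.#.#.#.
t=14: ...#.#..#.#.#.#.#
t=15: #...#.#..#.#.#.#.
t=16: .#...#.#..#.#.#.#
t=17: #.#...#.#..#.#.#.
t=18: .#.#...#.#..#.#.#
t=19: #.#.#...#.#..#.#.
t=20: .#.#.#...#.#..#.#

0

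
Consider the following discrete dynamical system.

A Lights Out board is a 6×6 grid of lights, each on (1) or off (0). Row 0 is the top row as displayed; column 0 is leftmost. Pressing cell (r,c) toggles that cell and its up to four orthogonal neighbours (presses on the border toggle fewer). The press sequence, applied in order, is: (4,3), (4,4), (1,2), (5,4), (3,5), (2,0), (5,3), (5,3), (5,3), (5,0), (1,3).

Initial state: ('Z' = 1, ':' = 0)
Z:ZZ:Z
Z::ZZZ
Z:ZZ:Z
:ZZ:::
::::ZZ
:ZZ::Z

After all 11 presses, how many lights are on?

t=0: Z:ZZ:Z
Z::ZZZ
Z:ZZ:Z
:ZZ:::
::::ZZ
:ZZ::Z
t=1: Z:ZZ:Z
Z::ZZZ
Z:ZZ:Z
:ZZZ::
::ZZ:Z
:ZZZ:Z
t=2: Z:ZZ:Z
Z::ZZZ
Z:ZZ:Z
:ZZZZ:
::Z:Z:
:ZZZZZ
t=3: Z::Z:Z
ZZZ:ZZ
Z::Z:Z
:ZZZZ:
::Z:Z:
:ZZZZZ
t=4: Z::Z:Z
ZZZ:ZZ
Z::Z:Z
:ZZZZ:
::Z:::
:ZZ:::
t=5: Z::Z:Z
ZZZ:ZZ
Z::Z::
:ZZZ:Z
::Z::Z
:ZZ:::
t=6: Z::Z:Z
:ZZ:ZZ
:Z:Z::
ZZZZ:Z
::Z::Z
:ZZ:::
t=7: Z::Z:Z
:ZZ:ZZ
:Z:Z::
ZZZZ:Z
::ZZ:Z
:Z:ZZ:
t=8: Z::Z:Z
:ZZ:ZZ
:Z:Z::
ZZZZ:Z
::Z::Z
:ZZ:::
t=9: Z::Z:Z
:ZZ:ZZ
:Z:Z::
ZZZZ:Z
::ZZ:Z
:Z:ZZ:
t=10: Z::Z:Z
:ZZ:ZZ
:Z:Z::
ZZZZ:Z
Z:ZZ:Z
Z::ZZ:
t=11: Z::::Z
:Z:Z:Z
:Z::::
ZZZZ:Z
Z:ZZ:Z
Z::ZZ:

18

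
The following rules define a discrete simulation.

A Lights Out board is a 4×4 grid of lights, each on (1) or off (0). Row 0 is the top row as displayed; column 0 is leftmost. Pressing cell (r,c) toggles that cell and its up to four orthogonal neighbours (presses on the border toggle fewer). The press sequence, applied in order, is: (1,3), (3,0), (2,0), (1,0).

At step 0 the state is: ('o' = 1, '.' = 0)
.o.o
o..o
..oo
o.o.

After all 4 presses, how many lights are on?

11

0) .o.o
o..o
..oo
o.o.
1) .o..
o.o.
..o.
o.o.
2) .o..
o.o.
o.o.
.oo.
3) .o..
..o.
.oo.
ooo.
4) oo..
ooo.
ooo.
ooo.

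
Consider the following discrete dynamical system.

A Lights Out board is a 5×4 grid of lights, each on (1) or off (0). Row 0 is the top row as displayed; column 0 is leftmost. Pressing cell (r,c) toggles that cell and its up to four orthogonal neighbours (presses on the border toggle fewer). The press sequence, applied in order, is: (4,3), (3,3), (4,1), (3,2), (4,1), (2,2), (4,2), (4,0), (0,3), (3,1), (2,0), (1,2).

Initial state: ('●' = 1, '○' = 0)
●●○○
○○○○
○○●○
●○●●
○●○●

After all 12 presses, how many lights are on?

k=0  ●●○○
○○○○
○○●○
●○●●
○●○●
k=1  ●●○○
○○○○
○○●○
●○●○
○●●○
k=2  ●●○○
○○○○
○○●●
●○○●
○●●●
k=3  ●●○○
○○○○
○○●●
●●○●
●○○●
k=4  ●●○○
○○○○
○○○●
●○●○
●○●●
k=5  ●●○○
○○○○
○○○●
●●●○
○●○●
k=6  ●●○○
○○●○
○●●○
●●○○
○●○●
k=7  ●●○○
○○●○
○●●○
●●●○
○○●○
k=8  ●●○○
○○●○
○●●○
○●●○
●●●○
k=9  ●●●●
○○●●
○●●○
○●●○
●●●○
k=10  ●●●●
○○●●
○○●○
●○○○
●○●○
k=11  ●●●●
●○●●
●●●○
○○○○
●○●○
k=12  ●●○●
●●○○
●●○○
○○○○
●○●○

9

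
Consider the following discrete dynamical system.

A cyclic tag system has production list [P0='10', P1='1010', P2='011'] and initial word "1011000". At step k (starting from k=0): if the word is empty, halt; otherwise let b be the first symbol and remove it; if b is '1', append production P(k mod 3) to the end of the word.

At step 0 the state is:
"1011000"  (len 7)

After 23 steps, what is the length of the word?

step 0: "1011000"  (len 7)
step 1: "01100010"  (len 8)
step 2: "1100010"  (len 7)
step 3: "100010011"  (len 9)
step 4: "0001001110"  (len 10)
step 5: "001001110"  (len 9)
step 6: "01001110"  (len 8)
step 7: "1001110"  (len 7)
step 8: "0011101010"  (len 10)
step 9: "011101010"  (len 9)
step 10: "11101010"  (len 8)
step 11: "11010101010"  (len 11)
step 12: "1010101010011"  (len 13)
step 13: "01010101001110"  (len 14)
step 14: "1010101001110"  (len 13)
step 15: "010101001110011"  (len 15)
step 16: "10101001110011"  (len 14)
step 17: "01010011100111010"  (len 17)
step 18: "1010011100111010"  (len 16)
step 19: "01001110011101010"  (len 17)
step 20: "1001110011101010"  (len 16)
step 21: "001110011101010011"  (len 18)
step 22: "01110011101010011"  (len 17)
step 23: "1110011101010011"  (len 16)

16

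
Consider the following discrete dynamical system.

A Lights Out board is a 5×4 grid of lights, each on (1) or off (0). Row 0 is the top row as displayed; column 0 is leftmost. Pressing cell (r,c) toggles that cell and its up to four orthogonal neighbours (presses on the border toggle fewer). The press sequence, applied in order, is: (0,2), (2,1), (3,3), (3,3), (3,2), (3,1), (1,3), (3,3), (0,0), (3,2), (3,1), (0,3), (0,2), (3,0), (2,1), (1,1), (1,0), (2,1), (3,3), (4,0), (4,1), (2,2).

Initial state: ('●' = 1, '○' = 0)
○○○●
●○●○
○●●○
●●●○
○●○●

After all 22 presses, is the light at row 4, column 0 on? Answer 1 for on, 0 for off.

gen 0: ○○○●
●○●○
○●●○
●●●○
○●○●
gen 1: ○●●○
●○○○
○●●○
●●●○
○●○●
gen 2: ○●●○
●●○○
●○○○
●○●○
○●○●
gen 3: ○●●○
●●○○
●○○●
●○○●
○●○○
gen 4: ○●●○
●●○○
●○○○
●○●○
○●○●
gen 5: ○●●○
●●○○
●○●○
●●○●
○●●●
gen 6: ○●●○
●●○○
●●●○
○○●●
○○●●
gen 7: ○●●●
●●●●
●●●●
○○●●
○○●●
gen 8: ○●●●
●●●●
●●●○
○○○○
○○●○
gen 9: ●○●●
○●●●
●●●○
○○○○
○○●○
gen 10: ●○●●
○●●●
●●○○
○●●●
○○○○
gen 11: ●○●●
○●●●
●○○○
●○○●
○●○○
gen 12: ●○○○
○●●○
●○○○
●○○●
○●○○
gen 13: ●●●●
○●○○
●○○○
●○○●
○●○○
gen 14: ●●●●
○●○○
○○○○
○●○●
●●○○
gen 15: ●●●●
○○○○
●●●○
○○○●
●●○○
gen 16: ●○●●
●●●○
●○●○
○○○●
●●○○
gen 17: ○○●●
○○●○
○○●○
○○○●
●●○○
gen 18: ○○●●
○●●○
●●○○
○●○●
●●○○
gen 19: ○○●●
○●●○
●●○●
○●●○
●●○●
gen 20: ○○●●
○●●○
●●○●
●●●○
○○○●
gen 21: ○○●●
○●●○
●●○●
●○●○
●●●●
gen 22: ○○●●
○●○○
●○●○
●○○○
●●●●

1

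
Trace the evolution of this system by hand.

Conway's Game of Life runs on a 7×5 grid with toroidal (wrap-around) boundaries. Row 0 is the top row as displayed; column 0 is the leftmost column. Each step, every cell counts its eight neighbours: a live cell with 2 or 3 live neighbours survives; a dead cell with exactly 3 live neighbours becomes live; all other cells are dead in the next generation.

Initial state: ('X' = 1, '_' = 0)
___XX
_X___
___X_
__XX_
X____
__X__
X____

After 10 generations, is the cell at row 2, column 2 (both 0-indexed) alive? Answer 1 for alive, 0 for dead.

0

[0] ___XX
_X___
___X_
__XX_
X____
__X__
X____
[1] X___X
__XXX
___X_
__XXX
_XXX_
_X___
___XX
[2] X_X__
X_X__
_____
_X__X
XX__X
XX__X
___XX
[3] X_X__
_____
XX___
_X__X
__XX_
_XX__
__XX_
[4] _XXX_
X____
XX___
_X_XX
X__X_
_X___
___X_
[5] _XXXX
X___X
_XX__
_X_X_
XX_X_
__X_X
_X_X_
[6] _X___
____X
_XXXX
___XX
XX_X_
____X
_X___
[7] X____
_X__X
__X__
_____
X_XX_
_XX_X
X____
[8] XX__X
XX___
_____
_XXX_
X_XXX
__X_X
X___X
[9] _____
_X__X
X____
XX___
X____
__X__
_____
[10] _____
X____
____X
XX__X
X____
_____
_____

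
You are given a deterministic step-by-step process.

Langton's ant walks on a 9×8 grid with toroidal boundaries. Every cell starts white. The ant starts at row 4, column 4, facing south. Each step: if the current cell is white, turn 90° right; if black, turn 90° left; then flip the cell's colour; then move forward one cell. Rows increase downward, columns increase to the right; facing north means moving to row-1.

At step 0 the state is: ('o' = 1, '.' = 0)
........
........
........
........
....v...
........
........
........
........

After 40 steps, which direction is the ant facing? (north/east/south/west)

[0] ........
........
........
........
....v...
........
........
........
........
[1] ........
........
........
........
...<o...
........
........
........
........
[2] ........
........
........
...^....
...oo...
........
........
........
........
[3] ........
........
........
...o>...
...oo...
........
........
........
........
[4] ........
........
........
...oo...
...ov...
........
........
........
........
[5] ........
........
........
...oo...
...o.>..
........
........
........
........
[6] ........
........
........
...oo...
...o.o..
.....v..
........
........
........
[7] ........
........
........
...oo...
...o.o..
....<o..
........
........
........
[8] ........
........
........
...oo...
...o^o..
....oo..
........
........
........
[9] ........
........
........
...oo...
...oo>..
....oo..
........
........
........
[10] ........
........
........
...oo^..
...oo...
....oo..
........
........
........
[11] ........
........
........
...ooo>.
...oo...
....oo..
........
........
........
[12] ........
........
........
...oooo.
...oo.v.
....oo..
........
........
........
[13] ........
........
........
...oooo.
...oo<o.
....oo..
........
........
........
[14] ........
........
........
...oo^o.
...oooo.
....oo..
........
........
........
[15] ........
........
........
...o<.o.
...oooo.
....oo..
........
........
........
[16] ........
........
........
...o..o.
...ovoo.
....oo..
........
........
........
[17] ........
........
........
...o..o.
...o.>o.
....oo..
........
........
........
[18] ........
........
........
...o.^o.
...o..o.
....oo..
........
........
........
[19] ........
........
........
...o.o>.
...o..o.
....oo..
........
........
........
[20] ........
........
......^.
...o.o..
...o..o.
....oo..
........
........
........
[21] ........
........
......o>
...o.o..
...o..o.
....oo..
........
........
........
[22] ........
........
......oo
...o.o.v
...o..o.
....oo..
........
........
........
[23] ........
........
......oo
...o.o<o
...o..o.
....oo..
........
........
........
[24] ........
........
......^o
...o.ooo
...o..o.
....oo..
........
........
........
[25] ........
........
.....<.o
...o.ooo
...o..o.
....oo..
........
........
........
[26] ........
.....^..
.....o.o
...o.ooo
...o..o.
....oo..
........
........
........
[27] ........
.....o>.
.....o.o
...o.ooo
...o..o.
....oo..
........
........
........
[28] ........
.....oo.
.....ovo
...o.ooo
...o..o.
....oo..
........
........
........
[29] ........
.....oo.
.....<oo
...o.ooo
...o..o.
....oo..
........
........
........
[30] ........
.....oo.
......oo
...o.voo
...o..o.
....oo..
........
........
........
[31] ........
.....oo.
......oo
...o..>o
...o..o.
....oo..
........
........
........
[32] ........
.....oo.
......^o
...o...o
...o..o.
....oo..
........
........
........
[33] ........
.....oo.
.....<.o
...o...o
...o..o.
....oo..
........
........
........
[34] ........
.....^o.
.....o.o
...o...o
...o..o.
....oo..
........
........
........
[35] ........
....<.o.
.....o.o
...o...o
...o..o.
....oo..
........
........
........
[36] ....^...
....o.o.
.....o.o
...o...o
...o..o.
....oo..
........
........
........
[37] ....o>..
....o.o.
.....o.o
...o...o
...o..o.
....oo..
........
........
........
[38] ....oo..
....ovo.
.....o.o
...o...o
...o..o.
....oo..
........
........
........
[39] ....oo..
....<oo.
.....o.o
...o...o
...o..o.
....oo..
........
........
........
[40] ....oo..
.....oo.
....vo.o
...o...o
...o..o.
....oo..
........
........
........

south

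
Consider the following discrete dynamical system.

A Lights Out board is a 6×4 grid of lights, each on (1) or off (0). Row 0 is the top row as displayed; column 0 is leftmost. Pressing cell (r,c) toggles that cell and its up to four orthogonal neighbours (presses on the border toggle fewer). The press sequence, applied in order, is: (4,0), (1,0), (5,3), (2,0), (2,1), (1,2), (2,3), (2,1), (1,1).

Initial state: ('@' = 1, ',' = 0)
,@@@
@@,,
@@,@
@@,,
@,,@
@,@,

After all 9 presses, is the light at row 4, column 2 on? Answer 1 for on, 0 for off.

0

gen 0: ,@@@
@@,,
@@,@
@@,,
@,,@
@,@,
gen 1: ,@@@
@@,,
@@,@
,@,,
,@,@
,,@,
gen 2: @@@@
,,,,
,@,@
,@,,
,@,@
,,@,
gen 3: @@@@
,,,,
,@,@
,@,,
,@,,
,,,@
gen 4: @@@@
@,,,
@,,@
@@,,
,@,,
,,,@
gen 5: @@@@
@@,,
,@@@
@,,,
,@,,
,,,@
gen 6: @@,@
@,@@
,@,@
@,,,
,@,,
,,,@
gen 7: @@,@
@,@,
,@@,
@,,@
,@,,
,,,@
gen 8: @@,@
@@@,
@,,,
@@,@
,@,,
,,,@
gen 9: @,,@
,,,,
@@,,
@@,@
,@,,
,,,@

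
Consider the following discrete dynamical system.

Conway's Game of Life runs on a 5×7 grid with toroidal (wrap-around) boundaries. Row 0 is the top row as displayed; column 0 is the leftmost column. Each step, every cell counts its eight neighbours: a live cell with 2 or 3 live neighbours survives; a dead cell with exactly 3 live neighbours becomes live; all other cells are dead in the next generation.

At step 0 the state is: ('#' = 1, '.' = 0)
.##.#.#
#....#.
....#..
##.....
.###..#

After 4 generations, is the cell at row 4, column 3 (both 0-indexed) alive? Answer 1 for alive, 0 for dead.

0

0) .##.#.#
#....#.
....#..
##.....
.###..#
1) ....#.#
##.####
##....#
##.#...
...#.##
2) ..#....
.####..
...#...
.#..##.
..##.##
3) .....#.
.#..#..
.#...#.
.....##
.###.##
4) ##.#.##
....##.
#...###
.#.....
#.#....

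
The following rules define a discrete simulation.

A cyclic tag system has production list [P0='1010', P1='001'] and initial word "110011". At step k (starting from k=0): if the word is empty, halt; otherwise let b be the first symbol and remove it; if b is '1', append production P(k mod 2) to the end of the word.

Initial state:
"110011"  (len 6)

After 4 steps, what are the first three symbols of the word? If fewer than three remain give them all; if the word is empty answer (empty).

0) "110011"  (len 6)
1) "100111010"  (len 9)
2) "00111010001"  (len 11)
3) "0111010001"  (len 10)
4) "111010001"  (len 9)

111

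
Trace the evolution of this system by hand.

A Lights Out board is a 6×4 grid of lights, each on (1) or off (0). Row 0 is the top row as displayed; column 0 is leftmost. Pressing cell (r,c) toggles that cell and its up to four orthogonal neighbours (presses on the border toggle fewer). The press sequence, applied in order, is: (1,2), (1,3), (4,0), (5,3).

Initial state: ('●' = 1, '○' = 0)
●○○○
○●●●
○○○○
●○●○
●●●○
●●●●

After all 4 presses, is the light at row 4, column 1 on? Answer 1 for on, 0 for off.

gen 0: ●○○○
○●●●
○○○○
●○●○
●●●○
●●●●
gen 1: ●○●○
○○○○
○○●○
●○●○
●●●○
●●●●
gen 2: ●○●●
○○●●
○○●●
●○●○
●●●○
●●●●
gen 3: ●○●●
○○●●
○○●●
○○●○
○○●○
○●●●
gen 4: ●○●●
○○●●
○○●●
○○●○
○○●●
○●○○

0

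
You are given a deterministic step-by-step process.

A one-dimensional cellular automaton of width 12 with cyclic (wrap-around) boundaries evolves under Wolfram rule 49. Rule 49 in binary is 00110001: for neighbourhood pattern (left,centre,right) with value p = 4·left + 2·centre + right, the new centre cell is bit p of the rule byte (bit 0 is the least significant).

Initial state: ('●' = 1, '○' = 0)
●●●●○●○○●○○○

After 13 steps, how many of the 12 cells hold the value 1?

3

k=0  ●●●●○●○○●○○○
k=1  ○○○○●○●○○●●○
k=2  ●●●○○●○●○○○●
k=3  ○○○●○○●○●●○○
k=4  ●●○○●○○●○○●●
k=5  ○○●○○●○○●○○○
k=6  ●○○●○○●○○●●●
k=7  ○●○○●○○●○○○○
k=8  ○○●○○●○○●●●●
k=9  ●○○●○○●○○○○○
k=10  ○●○○●○○●●●●○
k=11  ○○●○○●○○○○○●
k=12  ●○○●○○●●●●○○
k=13  ○●○○●○○○○○●○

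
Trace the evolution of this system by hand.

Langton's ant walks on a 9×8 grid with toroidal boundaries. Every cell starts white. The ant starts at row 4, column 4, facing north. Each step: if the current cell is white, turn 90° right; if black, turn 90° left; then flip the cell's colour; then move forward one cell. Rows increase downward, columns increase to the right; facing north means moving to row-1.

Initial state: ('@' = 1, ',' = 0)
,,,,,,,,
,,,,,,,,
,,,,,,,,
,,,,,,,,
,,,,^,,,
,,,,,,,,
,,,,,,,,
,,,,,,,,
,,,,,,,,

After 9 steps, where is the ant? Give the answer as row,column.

t=0: ,,,,,,,,
,,,,,,,,
,,,,,,,,
,,,,,,,,
,,,,^,,,
,,,,,,,,
,,,,,,,,
,,,,,,,,
,,,,,,,,
t=1: ,,,,,,,,
,,,,,,,,
,,,,,,,,
,,,,,,,,
,,,,@>,,
,,,,,,,,
,,,,,,,,
,,,,,,,,
,,,,,,,,
t=2: ,,,,,,,,
,,,,,,,,
,,,,,,,,
,,,,,,,,
,,,,@@,,
,,,,,v,,
,,,,,,,,
,,,,,,,,
,,,,,,,,
t=3: ,,,,,,,,
,,,,,,,,
,,,,,,,,
,,,,,,,,
,,,,@@,,
,,,,<@,,
,,,,,,,,
,,,,,,,,
,,,,,,,,
t=4: ,,,,,,,,
,,,,,,,,
,,,,,,,,
,,,,,,,,
,,,,^@,,
,,,,@@,,
,,,,,,,,
,,,,,,,,
,,,,,,,,
t=5: ,,,,,,,,
,,,,,,,,
,,,,,,,,
,,,,,,,,
,,,<,@,,
,,,,@@,,
,,,,,,,,
,,,,,,,,
,,,,,,,,
t=6: ,,,,,,,,
,,,,,,,,
,,,,,,,,
,,,^,,,,
,,,@,@,,
,,,,@@,,
,,,,,,,,
,,,,,,,,
,,,,,,,,
t=7: ,,,,,,,,
,,,,,,,,
,,,,,,,,
,,,@>,,,
,,,@,@,,
,,,,@@,,
,,,,,,,,
,,,,,,,,
,,,,,,,,
t=8: ,,,,,,,,
,,,,,,,,
,,,,,,,,
,,,@@,,,
,,,@v@,,
,,,,@@,,
,,,,,,,,
,,,,,,,,
,,,,,,,,
t=9: ,,,,,,,,
,,,,,,,,
,,,,,,,,
,,,@@,,,
,,,<@@,,
,,,,@@,,
,,,,,,,,
,,,,,,,,
,,,,,,,,

4,3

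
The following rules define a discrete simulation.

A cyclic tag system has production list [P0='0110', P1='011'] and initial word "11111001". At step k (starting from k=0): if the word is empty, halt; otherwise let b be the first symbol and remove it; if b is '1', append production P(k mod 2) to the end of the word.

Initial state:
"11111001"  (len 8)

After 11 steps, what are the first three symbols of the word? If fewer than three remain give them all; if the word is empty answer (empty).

[0] "11111001"  (len 8)
[1] "11110010110"  (len 11)
[2] "1110010110011"  (len 13)
[3] "1100101100110110"  (len 16)
[4] "100101100110110011"  (len 18)
[5] "001011001101100110110"  (len 21)
[6] "01011001101100110110"  (len 20)
[7] "1011001101100110110"  (len 19)
[8] "011001101100110110011"  (len 21)
[9] "11001101100110110011"  (len 20)
[10] "1001101100110110011011"  (len 22)
[11] "0011011001101100110110110"  (len 25)

001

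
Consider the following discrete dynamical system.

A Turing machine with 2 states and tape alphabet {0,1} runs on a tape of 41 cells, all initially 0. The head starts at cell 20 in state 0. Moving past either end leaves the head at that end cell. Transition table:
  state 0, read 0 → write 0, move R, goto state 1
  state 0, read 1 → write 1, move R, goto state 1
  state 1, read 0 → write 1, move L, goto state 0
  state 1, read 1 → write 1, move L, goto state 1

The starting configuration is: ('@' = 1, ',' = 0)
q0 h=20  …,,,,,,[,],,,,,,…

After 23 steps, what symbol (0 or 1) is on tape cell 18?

gen 0: q0 h=20  …,,,,,,[,],,,,,,…
gen 1: q1 h=21  …,,,,,,[,],,,,,,…
gen 2: q0 h=20  …,,,,,,[,]@,,,,,…
gen 3: q1 h=21  …,,,,,,[@],,,,,,…
gen 4: q1 h=20  …,,,,,,[,]@,,,,,…
gen 5: q0 h=19  …,,,,,,[,]@@,,,,…
gen 6: q1 h=20  …,,,,,,[@]@,,,,,…
gen 7: q1 h=19  …,,,,,,[,]@@,,,,…
gen 8: q0 h=18  …,,,,,,[,]@@@,,,…
gen 9: q1 h=19  …,,,,,,[@]@@,,,,…
gen 10: q1 h=18  …,,,,,,[,]@@@,,,…
gen 11: q0 h=17  …,,,,,,[,]@@@@,,…
gen 12: q1 h=18  …,,,,,,[@]@@@,,,…
gen 13: q1 h=17  …,,,,,,[,]@@@@,,…
gen 14: q0 h=16  …,,,,,,[,]@@@@@,…
gen 15: q1 h=17  …,,,,,,[@]@@@@,,…
gen 16: q1 h=16  …,,,,,,[,]@@@@@,…
gen 17: q0 h=15  …,,,,,,[,]@@@@@@…
gen 18: q1 h=16  …,,,,,,[@]@@@@@,…
gen 19: q1 h=15  …,,,,,,[,]@@@@@@…
gen 20: q0 h=14  …,,,,,,[,]@@@@@@…
gen 21: q1 h=15  …,,,,,,[@]@@@@@@…
gen 22: q1 h=14  …,,,,,,[,]@@@@@@…
gen 23: q0 h=13  …,,,,,,[,]@@@@@@…

1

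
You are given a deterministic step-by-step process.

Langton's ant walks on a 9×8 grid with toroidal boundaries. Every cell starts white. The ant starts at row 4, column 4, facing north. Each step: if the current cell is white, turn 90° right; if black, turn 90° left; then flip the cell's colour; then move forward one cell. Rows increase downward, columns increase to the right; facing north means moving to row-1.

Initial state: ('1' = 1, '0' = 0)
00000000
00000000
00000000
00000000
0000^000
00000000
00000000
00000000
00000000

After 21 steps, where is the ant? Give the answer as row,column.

step 0: 00000000
00000000
00000000
00000000
0000^000
00000000
00000000
00000000
00000000
step 1: 00000000
00000000
00000000
00000000
00001>00
00000000
00000000
00000000
00000000
step 2: 00000000
00000000
00000000
00000000
00001100
00000v00
00000000
00000000
00000000
step 3: 00000000
00000000
00000000
00000000
00001100
0000<100
00000000
00000000
00000000
step 4: 00000000
00000000
00000000
00000000
0000^100
00001100
00000000
00000000
00000000
step 5: 00000000
00000000
00000000
00000000
000<0100
00001100
00000000
00000000
00000000
step 6: 00000000
00000000
00000000
000^0000
00010100
00001100
00000000
00000000
00000000
step 7: 00000000
00000000
00000000
0001>000
00010100
00001100
00000000
00000000
00000000
step 8: 00000000
00000000
00000000
00011000
0001v100
00001100
00000000
00000000
00000000
step 9: 00000000
00000000
00000000
00011000
000<1100
00001100
00000000
00000000
00000000
step 10: 00000000
00000000
00000000
00011000
00001100
000v1100
00000000
00000000
00000000
step 11: 00000000
00000000
00000000
00011000
00001100
00<11100
00000000
00000000
00000000
step 12: 00000000
00000000
00000000
00011000
00^01100
00111100
00000000
00000000
00000000
step 13: 00000000
00000000
00000000
00011000
001>1100
00111100
00000000
00000000
00000000
step 14: 00000000
00000000
00000000
00011000
00111100
001v1100
00000000
00000000
00000000
step 15: 00000000
00000000
00000000
00011000
00111100
0010>100
00000000
00000000
00000000
step 16: 00000000
00000000
00000000
00011000
0011^100
00100100
00000000
00000000
00000000
step 17: 00000000
00000000
00000000
00011000
001<0100
00100100
00000000
00000000
00000000
step 18: 00000000
00000000
00000000
00011000
00100100
001v0100
00000000
00000000
00000000
step 19: 00000000
00000000
00000000
00011000
00100100
00<10100
00000000
00000000
00000000
step 20: 00000000
00000000
00000000
00011000
00100100
00010100
00v00000
00000000
00000000
step 21: 00000000
00000000
00000000
00011000
00100100
00010100
0<100000
00000000
00000000

6,1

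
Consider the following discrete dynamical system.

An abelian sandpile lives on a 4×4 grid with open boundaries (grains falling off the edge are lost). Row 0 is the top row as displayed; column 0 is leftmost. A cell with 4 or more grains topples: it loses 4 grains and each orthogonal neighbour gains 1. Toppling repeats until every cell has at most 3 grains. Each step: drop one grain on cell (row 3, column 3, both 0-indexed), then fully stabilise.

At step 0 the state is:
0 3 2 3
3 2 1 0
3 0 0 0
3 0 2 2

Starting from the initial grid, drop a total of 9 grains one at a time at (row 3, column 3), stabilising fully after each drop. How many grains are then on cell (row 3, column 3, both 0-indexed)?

0

step 0: 0 3 2 3
3 2 1 0
3 0 0 0
3 0 2 2
step 1: 0 3 2 3
3 2 1 0
3 0 0 0
3 0 2 3
step 2: 0 3 2 3
3 2 1 0
3 0 0 1
3 0 3 0
step 3: 0 3 2 3
3 2 1 0
3 0 0 1
3 0 3 1
step 4: 0 3 2 3
3 2 1 0
3 0 0 1
3 0 3 2
step 5: 0 3 2 3
3 2 1 0
3 0 0 1
3 0 3 3
step 6: 0 3 2 3
3 2 1 0
3 0 1 2
3 1 0 1
step 7: 0 3 2 3
3 2 1 0
3 0 1 2
3 1 0 2
step 8: 0 3 2 3
3 2 1 0
3 0 1 2
3 1 0 3
step 9: 0 3 2 3
3 2 1 0
3 0 1 3
3 1 1 0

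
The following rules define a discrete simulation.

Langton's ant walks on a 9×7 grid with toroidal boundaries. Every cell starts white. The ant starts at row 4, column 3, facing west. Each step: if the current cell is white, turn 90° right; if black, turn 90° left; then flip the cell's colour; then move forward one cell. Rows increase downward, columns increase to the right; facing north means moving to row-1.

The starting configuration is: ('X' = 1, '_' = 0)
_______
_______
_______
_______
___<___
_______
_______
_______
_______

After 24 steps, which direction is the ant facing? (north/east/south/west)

0) _______
_______
_______
_______
___<___
_______
_______
_______
_______
1) _______
_______
_______
___^___
___X___
_______
_______
_______
_______
2) _______
_______
_______
___X>__
___X___
_______
_______
_______
_______
3) _______
_______
_______
___XX__
___Xv__
_______
_______
_______
_______
4) _______
_______
_______
___XX__
___<X__
_______
_______
_______
_______
5) _______
_______
_______
___XX__
____X__
___v___
_______
_______
_______
6) _______
_______
_______
___XX__
____X__
__<X___
_______
_______
_______
7) _______
_______
_______
___XX__
__^_X__
__XX___
_______
_______
_______
8) _______
_______
_______
___XX__
__X>X__
__XX___
_______
_______
_______
9) _______
_______
_______
___XX__
__XXX__
__Xv___
_______
_______
_______
10) _______
_______
_______
___XX__
__XXX__
__X_>__
_______
_______
_______
11) _______
_______
_______
___XX__
__XXX__
__X_X__
____v__
_______
_______
12) _______
_______
_______
___XX__
__XXX__
__X_X__
___<X__
_______
_______
13) _______
_______
_______
___XX__
__XXX__
__X^X__
___XX__
_______
_______
14) _______
_______
_______
___XX__
__XXX__
__XX>__
___XX__
_______
_______
15) _______
_______
_______
___XX__
__XX^__
__XX___
___XX__
_______
_______
16) _______
_______
_______
___XX__
__X<___
__XX___
___XX__
_______
_______
17) _______
_______
_______
___XX__
__X____
__Xv___
___XX__
_______
_______
18) _______
_______
_______
___XX__
__X____
__X_>__
___XX__
_______
_______
19) _______
_______
_______
___XX__
__X____
__X_X__
___Xv__
_______
_______
20) _______
_______
_______
___XX__
__X____
__X_X__
___X_>_
_______
_______
21) _______
_______
_______
___XX__
__X____
__X_X__
___X_X_
_____v_
_______
22) _______
_______
_______
___XX__
__X____
__X_X__
___X_X_
____<X_
_______
23) _______
_______
_______
___XX__
__X____
__X_X__
___X^X_
____XX_
_______
24) _______
_______
_______
___XX__
__X____
__X_X__
___XX>_
____XX_
_______

east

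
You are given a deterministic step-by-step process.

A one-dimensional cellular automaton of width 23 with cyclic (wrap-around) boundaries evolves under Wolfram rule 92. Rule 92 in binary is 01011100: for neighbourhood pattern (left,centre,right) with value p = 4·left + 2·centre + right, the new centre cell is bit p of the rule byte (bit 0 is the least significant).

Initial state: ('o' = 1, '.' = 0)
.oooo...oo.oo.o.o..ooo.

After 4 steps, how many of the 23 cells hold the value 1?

14

t=0: .oooo...oo.oo.o.o..ooo.
t=1: .o..oo..oo.oo.o.oo.o.oo
t=2: .oo.ooo.oo.oo.o.oo.o.oo
t=3: .oo.o.o.oo.oo.o.oo.o.oo
t=4: .oo.o.o.oo.oo.o.oo.o.oo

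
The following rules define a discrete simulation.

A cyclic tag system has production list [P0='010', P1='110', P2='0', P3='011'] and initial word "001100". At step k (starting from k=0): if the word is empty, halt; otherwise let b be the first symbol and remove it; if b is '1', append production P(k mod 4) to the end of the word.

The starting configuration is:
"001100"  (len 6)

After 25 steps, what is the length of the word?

[0] "001100"  (len 6)
[1] "01100"  (len 5)
[2] "1100"  (len 4)
[3] "1000"  (len 4)
[4] "000011"  (len 6)
[5] "00011"  (len 5)
[6] "0011"  (len 4)
[7] "011"  (len 3)
[8] "11"  (len 2)
[9] "1010"  (len 4)
[10] "010110"  (len 6)
[11] "10110"  (len 5)
[12] "0110011"  (len 7)
[13] "110011"  (len 6)
[14] "10011110"  (len 8)
[15] "00111100"  (len 8)
[16] "0111100"  (len 7)
[17] "111100"  (len 6)
[18] "11100110"  (len 8)
[19] "11001100"  (len 8)
[20] "1001100011"  (len 10)
[21] "001100011010"  (len 12)
[22] "01100011010"  (len 11)
[23] "1100011010"  (len 10)
[24] "100011010011"  (len 12)
[25] "00011010011010"  (len 14)

14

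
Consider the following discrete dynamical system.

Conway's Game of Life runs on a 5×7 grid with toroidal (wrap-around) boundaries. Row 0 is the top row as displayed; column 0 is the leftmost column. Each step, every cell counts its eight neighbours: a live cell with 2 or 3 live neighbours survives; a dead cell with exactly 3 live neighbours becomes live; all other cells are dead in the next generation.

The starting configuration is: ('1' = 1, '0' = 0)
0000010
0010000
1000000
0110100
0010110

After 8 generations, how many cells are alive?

2

0) 0000010
0010000
1000000
0110100
0010110
1) 0001110
0000000
0011000
0110110
0110110
2) 0011010
0010000
0111100
0000010
0100001
3) 0111000
0000000
0111100
1101110
0010111
4) 0111110
0000100
1100010
1000000
0000001
5) 0011110
1000001
1100001
1100000
1111111
6) 0000000
0011100
0000000
0001100
0000000
7) 0001000
0001000
0010000
0000000
0000000
8) 0000000
0011000
0000000
0000000
0000000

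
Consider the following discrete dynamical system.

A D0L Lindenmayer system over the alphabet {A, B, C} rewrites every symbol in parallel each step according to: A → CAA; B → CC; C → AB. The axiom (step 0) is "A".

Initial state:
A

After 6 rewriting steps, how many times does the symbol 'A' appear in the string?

k=0  A
k=1  CAA
k=2  ABCAACAA
k=3  CAACCABCAACAAABCAACAA
k=4  ABCAACAAABABCAACCABCAACAAABCAACAACAACCABCAACAAABCAACAA
k=5  CAACCABCAACAAABCAACAACAACCCAACCABCAACAAABABCAACCABCAACAAAB…ACAAABCAACAAABABCAACCABCAACAAABCAACAACAACCABCAACAAABCAACAA  (len 139)
k=6  ABCAACAAABABCAACCABCAACAAABCAACAACAACCABCAACAAABCAACAAABCA…ACAAABCAACAAABABCAACCABCAACAAABCAACAACAACCABCAACAAABCAACAA  (len 356)

201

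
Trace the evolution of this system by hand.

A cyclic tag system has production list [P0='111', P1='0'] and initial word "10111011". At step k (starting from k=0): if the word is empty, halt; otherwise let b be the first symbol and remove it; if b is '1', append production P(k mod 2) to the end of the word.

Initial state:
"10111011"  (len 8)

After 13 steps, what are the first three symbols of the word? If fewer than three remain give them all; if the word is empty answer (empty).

101

t=0: "10111011"  (len 8)
t=1: "0111011111"  (len 10)
t=2: "111011111"  (len 9)
t=3: "11011111111"  (len 11)
t=4: "10111111110"  (len 11)
t=5: "0111111110111"  (len 13)
t=6: "111111110111"  (len 12)
t=7: "11111110111111"  (len 14)
t=8: "11111101111110"  (len 14)
t=9: "1111101111110111"  (len 16)
t=10: "1111011111101110"  (len 16)
t=11: "111011111101110111"  (len 18)
t=12: "110111111011101110"  (len 18)
t=13: "10111111011101110111"  (len 20)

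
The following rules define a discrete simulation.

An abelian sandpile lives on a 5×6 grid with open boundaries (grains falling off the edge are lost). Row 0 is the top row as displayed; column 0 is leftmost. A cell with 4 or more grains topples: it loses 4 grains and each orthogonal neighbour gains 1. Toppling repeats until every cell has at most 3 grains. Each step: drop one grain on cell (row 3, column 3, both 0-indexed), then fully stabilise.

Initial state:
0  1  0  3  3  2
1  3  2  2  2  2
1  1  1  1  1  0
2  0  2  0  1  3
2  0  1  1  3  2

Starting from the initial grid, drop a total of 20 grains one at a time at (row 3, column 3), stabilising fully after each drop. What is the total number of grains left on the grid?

53

0) 0  1  0  3  3  2
1  3  2  2  2  2
1  1  1  1  1  0
2  0  2  0  1  3
2  0  1  1  3  2
1) 0  1  0  3  3  2
1  3  2  2  2  2
1  1  1  1  1  0
2  0  2  1  1  3
2  0  1  1  3  2
2) 0  1  0  3  3  2
1  3  2  2  2  2
1  1  1  1  1  0
2  0  2  2  1  3
2  0  1  1  3  2
3) 0  1  0  3  3  2
1  3  2  2  2  2
1  1  1  1  1  0
2  0  2  3  1  3
2  0  1  1  3  2
4) 0  1  0  3  3  2
1  3  2  2  2  2
1  1  1  2  1  0
2  0  3  0  2  3
2  0  1  2  3  2
5) 0  1  0  3  3  2
1  3  2  2  2  2
1  1  1  2  1  0
2  0  3  1  2  3
2  0  1  2  3  2
6) 0  1  0  3  3  2
1  3  2  2  2  2
1  1  1  2  1  0
2  0  3  2  2  3
2  0  1  2  3  2
7) 0  1  0  3  3  2
1  3  2  2  2  2
1  1  1  2  1  0
2  0  3  3  2  3
2  0  1  2  3  2
8) 0  1  0  3  3  2
1  3  2  2  2  2
1  1  2  3  1  0
2  1  0  1  3  3
2  0  2  3  3  2
9) 0  1  0  3  3  2
1  3  2  2  2  2
1  1  2  3  1  0
2  1  0  2  3  3
2  0  2  3  3  2
10) 0  1  0  3  3  2
1  3  2  2  2  2
1  1  2  3  1  0
2  1  0  3  3  3
2  0  2  3  3  2
11) 0  1  0  3  3  2
1  3  2  3  2  2
1  1  3  0  3  1
2  1  1  3  2  1
2  0  3  1  2  0
12) 0  1  0  3  3  2
1  3  2  3  2  2
1  1  3  1  3  1
2  1  2  0  3  1
2  0  3  2  2  0
13) 0  1  0  3  3  2
1  3  2  3  2  2
1  1  3  1  3  1
2  1  2  1  3  1
2  0  3  2  2  0
14) 0  1  0  3  3  2
1  3  2  3  2  2
1  1  3  1  3  1
2  1  2  2  3  1
2  0  3  2  2  0
15) 0  1  0  3  3  2
1  3  2  3  2  2
1  1  3  1  3  1
2  1  2  3  3  1
2  0  3  2  2  0
16) 0  1  0  3  3  2
1  3  2  3  3  2
1  1  3  3  0  2
2  1  3  1  1  2
2  0  3  3  3  0
17) 0  1  0  3  3  2
1  3  2  3  3  2
1  1  3  3  0  2
2  1  3  2  1  2
2  0  3  3  3  0
18) 0  1  0  3  3  2
1  3  2  3  3  2
1  1  3  3  0  2
2  1  3  3  1  2
2  0  3  3  3  0
19) 0  2  2  1  1  3
2  0  1  3  1  3
1  3  2  2  2  2
2  2  2  3  3  2
2  1  1  2  0  1
20) 0  2  2  1  1  3
2  0  1  3  1  3
1  3  2  3  3  2
2  2  3  1  0  3
2  1  1  3  1  1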